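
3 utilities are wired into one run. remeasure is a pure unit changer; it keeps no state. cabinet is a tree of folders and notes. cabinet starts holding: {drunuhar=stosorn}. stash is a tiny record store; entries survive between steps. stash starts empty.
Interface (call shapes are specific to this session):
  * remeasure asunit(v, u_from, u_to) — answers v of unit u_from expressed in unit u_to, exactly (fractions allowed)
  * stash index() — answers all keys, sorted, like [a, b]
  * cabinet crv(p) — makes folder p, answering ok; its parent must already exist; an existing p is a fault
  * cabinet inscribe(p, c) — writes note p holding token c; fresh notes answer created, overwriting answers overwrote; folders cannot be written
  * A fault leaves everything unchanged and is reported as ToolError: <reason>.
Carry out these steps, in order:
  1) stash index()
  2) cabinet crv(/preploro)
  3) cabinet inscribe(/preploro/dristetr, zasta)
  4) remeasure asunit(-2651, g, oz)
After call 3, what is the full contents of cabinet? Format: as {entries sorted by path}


Answer: {drunuhar=stosorn, preploro/, preploro/dristetr=zasta}

Derivation:
Step: stash index[]
Result: []
Step: cabinet crv[p→/preploro]
Result: ok
Step: cabinet inscribe[p→/preploro/dristetr; c→zasta]
Result: created
Step: remeasure asunit[v→-2651; u_from→g; u_to→oz]
Result: -385600000/4123567


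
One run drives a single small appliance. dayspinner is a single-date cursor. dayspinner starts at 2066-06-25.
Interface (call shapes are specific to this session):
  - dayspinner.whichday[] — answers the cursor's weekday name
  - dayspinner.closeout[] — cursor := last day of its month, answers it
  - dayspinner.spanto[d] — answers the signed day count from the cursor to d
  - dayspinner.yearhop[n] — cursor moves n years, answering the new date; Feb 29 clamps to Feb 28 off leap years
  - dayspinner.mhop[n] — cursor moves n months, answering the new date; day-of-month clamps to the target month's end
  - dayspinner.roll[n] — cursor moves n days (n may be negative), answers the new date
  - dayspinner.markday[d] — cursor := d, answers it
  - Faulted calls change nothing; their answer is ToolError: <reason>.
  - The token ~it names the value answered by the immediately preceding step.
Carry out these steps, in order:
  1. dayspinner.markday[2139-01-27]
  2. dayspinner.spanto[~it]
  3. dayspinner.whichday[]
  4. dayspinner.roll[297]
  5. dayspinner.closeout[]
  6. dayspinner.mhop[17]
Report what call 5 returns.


Answer: 2139-11-30

Derivation:
~$ markday d→2139-01-27
= 2139-01-27
~$ spanto d→~it
= 0
~$ whichday
= Tuesday
~$ roll n→297
= 2139-11-20
~$ closeout
= 2139-11-30
~$ mhop n→17
= 2141-04-30


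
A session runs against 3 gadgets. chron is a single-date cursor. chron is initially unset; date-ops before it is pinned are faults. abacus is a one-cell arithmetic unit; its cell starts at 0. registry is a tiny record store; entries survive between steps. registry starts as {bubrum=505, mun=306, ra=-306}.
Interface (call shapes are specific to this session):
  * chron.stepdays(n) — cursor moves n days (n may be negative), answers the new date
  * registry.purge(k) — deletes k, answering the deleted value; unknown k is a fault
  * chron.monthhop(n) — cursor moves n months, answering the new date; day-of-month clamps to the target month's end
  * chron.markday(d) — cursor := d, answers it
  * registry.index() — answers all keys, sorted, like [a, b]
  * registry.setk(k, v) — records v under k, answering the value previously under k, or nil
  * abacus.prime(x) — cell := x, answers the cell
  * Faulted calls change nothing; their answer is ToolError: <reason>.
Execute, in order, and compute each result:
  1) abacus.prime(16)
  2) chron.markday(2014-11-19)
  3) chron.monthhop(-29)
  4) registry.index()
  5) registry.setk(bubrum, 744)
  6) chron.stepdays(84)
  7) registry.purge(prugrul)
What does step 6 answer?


Now I run abacus.prime with x: 16, yielding 16.
I invoke chron.markday with d: 2014-11-19, — result: 2014-11-19.
I invoke chron.monthhop with n: -29, and see 2012-06-19.
Then registry.index, and observe [bubrum, mun, ra].
Using registry.setk with k: bubrum, v: 744, which returns 505.
Then chron.stepdays with n: 84, which returns 2012-09-11.
Then registry.purge with k: prugrul, — result: ToolError: no such key prugrul.

Answer: 2012-09-11


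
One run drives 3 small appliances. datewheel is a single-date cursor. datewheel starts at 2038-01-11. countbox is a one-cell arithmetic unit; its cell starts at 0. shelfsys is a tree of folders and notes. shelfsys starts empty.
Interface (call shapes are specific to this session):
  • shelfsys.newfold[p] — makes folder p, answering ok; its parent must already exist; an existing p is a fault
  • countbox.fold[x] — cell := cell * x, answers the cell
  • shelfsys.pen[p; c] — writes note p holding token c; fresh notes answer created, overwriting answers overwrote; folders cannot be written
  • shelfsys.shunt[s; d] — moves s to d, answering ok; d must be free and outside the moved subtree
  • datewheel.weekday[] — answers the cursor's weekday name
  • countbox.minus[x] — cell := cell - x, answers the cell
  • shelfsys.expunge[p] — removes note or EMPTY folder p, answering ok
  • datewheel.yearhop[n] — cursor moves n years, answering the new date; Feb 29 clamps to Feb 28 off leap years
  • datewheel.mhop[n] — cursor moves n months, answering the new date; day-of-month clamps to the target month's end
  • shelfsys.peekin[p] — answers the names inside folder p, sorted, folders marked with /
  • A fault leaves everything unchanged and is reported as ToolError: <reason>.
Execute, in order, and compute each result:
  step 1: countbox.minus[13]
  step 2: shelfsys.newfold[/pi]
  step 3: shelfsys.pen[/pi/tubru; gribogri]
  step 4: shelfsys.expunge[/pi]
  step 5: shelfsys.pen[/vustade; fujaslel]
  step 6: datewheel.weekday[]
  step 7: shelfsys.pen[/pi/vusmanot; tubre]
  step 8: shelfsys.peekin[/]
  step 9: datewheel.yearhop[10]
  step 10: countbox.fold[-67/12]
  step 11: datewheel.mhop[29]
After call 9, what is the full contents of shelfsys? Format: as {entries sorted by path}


>> minus(x→13)
<< -13
>> newfold(p→/pi)
<< ok
>> pen(p→/pi/tubru, c→gribogri)
<< created
>> expunge(p→/pi)
<< ToolError: not empty
>> pen(p→/vustade, c→fujaslel)
<< created
>> weekday()
<< Monday
>> pen(p→/pi/vusmanot, c→tubre)
<< created
>> peekin(p→/)
<< [pi/, vustade]
>> yearhop(n→10)
<< 2048-01-11
>> fold(x→-67/12)
<< 871/12
>> mhop(n→29)
<< 2050-06-11

Answer: {pi/, pi/tubru=gribogri, pi/vusmanot=tubre, vustade=fujaslel}


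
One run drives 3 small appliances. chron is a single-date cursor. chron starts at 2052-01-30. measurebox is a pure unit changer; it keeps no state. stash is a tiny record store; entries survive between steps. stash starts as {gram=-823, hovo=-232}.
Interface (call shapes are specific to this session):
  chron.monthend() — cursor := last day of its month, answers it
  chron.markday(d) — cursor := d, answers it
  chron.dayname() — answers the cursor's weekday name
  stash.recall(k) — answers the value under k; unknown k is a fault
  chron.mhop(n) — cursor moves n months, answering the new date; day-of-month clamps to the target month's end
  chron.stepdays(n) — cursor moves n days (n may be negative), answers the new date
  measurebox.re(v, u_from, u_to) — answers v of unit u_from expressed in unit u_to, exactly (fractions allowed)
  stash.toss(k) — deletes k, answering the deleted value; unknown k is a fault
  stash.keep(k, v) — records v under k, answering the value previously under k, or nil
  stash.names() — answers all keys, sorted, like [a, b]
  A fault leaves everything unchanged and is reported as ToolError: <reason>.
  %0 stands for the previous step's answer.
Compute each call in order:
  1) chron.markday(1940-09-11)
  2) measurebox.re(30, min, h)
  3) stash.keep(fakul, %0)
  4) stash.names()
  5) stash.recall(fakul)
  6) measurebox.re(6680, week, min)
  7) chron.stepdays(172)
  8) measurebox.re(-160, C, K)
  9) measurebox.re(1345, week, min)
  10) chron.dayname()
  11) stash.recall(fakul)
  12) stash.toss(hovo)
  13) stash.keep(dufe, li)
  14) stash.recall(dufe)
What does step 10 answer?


→ markday(d→1940-09-11)
← 1940-09-11
→ re(v→30, u_from→min, u_to→h)
← 1/2
→ keep(k→fakul, v→%0)
← nil
→ names()
← [fakul, gram, hovo]
→ recall(k→fakul)
← 1/2
→ re(v→6680, u_from→week, u_to→min)
← 67334400
→ stepdays(n→172)
← 1941-03-02
→ re(v→-160, u_from→C, u_to→K)
← 2263/20
→ re(v→1345, u_from→week, u_to→min)
← 13557600
→ dayname()
← Sunday
→ recall(k→fakul)
← 1/2
→ toss(k→hovo)
← -232
→ keep(k→dufe, v→li)
← nil
→ recall(k→dufe)
← li

Answer: Sunday


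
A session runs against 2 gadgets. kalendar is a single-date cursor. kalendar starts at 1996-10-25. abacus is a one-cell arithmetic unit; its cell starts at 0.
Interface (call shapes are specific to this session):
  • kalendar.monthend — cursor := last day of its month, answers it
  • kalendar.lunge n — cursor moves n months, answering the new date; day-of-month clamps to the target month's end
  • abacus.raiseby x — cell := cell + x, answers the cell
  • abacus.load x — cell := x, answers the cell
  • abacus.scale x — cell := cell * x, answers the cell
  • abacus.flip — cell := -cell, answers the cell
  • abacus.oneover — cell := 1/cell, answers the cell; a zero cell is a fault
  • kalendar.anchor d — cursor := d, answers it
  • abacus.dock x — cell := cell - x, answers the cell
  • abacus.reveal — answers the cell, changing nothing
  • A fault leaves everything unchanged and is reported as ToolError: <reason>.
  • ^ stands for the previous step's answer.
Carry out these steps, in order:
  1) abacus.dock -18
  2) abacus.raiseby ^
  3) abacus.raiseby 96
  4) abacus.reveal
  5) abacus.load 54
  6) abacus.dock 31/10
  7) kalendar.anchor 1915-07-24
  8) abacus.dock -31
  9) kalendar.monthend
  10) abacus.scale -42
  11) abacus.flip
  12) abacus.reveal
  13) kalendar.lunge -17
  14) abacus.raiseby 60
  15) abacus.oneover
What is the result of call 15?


Answer: 5/17499

Derivation:
Step: abacus.dock[-18]
Result: 18
Step: abacus.raiseby[^]
Result: 36
Step: abacus.raiseby[96]
Result: 132
Step: abacus.reveal[]
Result: 132
Step: abacus.load[54]
Result: 54
Step: abacus.dock[31/10]
Result: 509/10
Step: kalendar.anchor[1915-07-24]
Result: 1915-07-24
Step: abacus.dock[-31]
Result: 819/10
Step: kalendar.monthend[]
Result: 1915-07-31
Step: abacus.scale[-42]
Result: -17199/5
Step: abacus.flip[]
Result: 17199/5
Step: abacus.reveal[]
Result: 17199/5
Step: kalendar.lunge[-17]
Result: 1914-02-28
Step: abacus.raiseby[60]
Result: 17499/5
Step: abacus.oneover[]
Result: 5/17499


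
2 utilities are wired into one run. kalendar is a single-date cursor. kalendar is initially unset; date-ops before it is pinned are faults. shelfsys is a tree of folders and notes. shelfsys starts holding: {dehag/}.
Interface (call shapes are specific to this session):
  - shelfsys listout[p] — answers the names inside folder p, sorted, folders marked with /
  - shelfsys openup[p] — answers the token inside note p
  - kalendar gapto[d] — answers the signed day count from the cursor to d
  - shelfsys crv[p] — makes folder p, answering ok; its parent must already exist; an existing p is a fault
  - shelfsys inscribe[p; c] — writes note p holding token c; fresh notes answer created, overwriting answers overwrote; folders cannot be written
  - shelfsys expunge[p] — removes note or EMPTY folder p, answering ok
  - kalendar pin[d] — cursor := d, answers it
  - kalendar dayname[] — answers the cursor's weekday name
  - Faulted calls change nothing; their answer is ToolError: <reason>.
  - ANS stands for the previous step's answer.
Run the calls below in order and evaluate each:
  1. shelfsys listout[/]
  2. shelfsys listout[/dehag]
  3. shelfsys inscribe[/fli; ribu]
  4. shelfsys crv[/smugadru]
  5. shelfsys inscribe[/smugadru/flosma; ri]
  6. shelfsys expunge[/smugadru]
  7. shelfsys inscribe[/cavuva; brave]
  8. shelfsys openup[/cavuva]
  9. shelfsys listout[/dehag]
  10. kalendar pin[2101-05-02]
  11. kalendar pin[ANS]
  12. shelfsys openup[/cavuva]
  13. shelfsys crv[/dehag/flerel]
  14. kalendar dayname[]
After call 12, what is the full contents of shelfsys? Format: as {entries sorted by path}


Answer: {cavuva=brave, dehag/, fli=ribu, smugadru/, smugadru/flosma=ri}

Derivation:
I try shelfsys listout with p='/', → [dehag/].
Invoking shelfsys listout with p='/dehag', and see [].
I call shelfsys inscribe with p='/fli', c='ribu', — result: created.
Calling shelfsys crv with p='/smugadru', → ok.
I run shelfsys inscribe with p='/smugadru/flosma', c='ri', — result: created.
Using shelfsys expunge with p='/smugadru', and see ToolError: not empty.
Using shelfsys inscribe with p='/cavuva', c='brave', — result: created.
Then shelfsys openup with p='/cavuva', and see brave.
Invoking shelfsys listout with p='/dehag', — result: [].
I try kalendar pin with d='2101-05-02', and get 2101-05-02.
I call kalendar pin with d='ANS': 2101-05-02.
Now I run shelfsys openup with p='/cavuva', which returns brave.
I call shelfsys crv with p='/dehag/flerel': ok.
Then kalendar dayname(), and get Monday.


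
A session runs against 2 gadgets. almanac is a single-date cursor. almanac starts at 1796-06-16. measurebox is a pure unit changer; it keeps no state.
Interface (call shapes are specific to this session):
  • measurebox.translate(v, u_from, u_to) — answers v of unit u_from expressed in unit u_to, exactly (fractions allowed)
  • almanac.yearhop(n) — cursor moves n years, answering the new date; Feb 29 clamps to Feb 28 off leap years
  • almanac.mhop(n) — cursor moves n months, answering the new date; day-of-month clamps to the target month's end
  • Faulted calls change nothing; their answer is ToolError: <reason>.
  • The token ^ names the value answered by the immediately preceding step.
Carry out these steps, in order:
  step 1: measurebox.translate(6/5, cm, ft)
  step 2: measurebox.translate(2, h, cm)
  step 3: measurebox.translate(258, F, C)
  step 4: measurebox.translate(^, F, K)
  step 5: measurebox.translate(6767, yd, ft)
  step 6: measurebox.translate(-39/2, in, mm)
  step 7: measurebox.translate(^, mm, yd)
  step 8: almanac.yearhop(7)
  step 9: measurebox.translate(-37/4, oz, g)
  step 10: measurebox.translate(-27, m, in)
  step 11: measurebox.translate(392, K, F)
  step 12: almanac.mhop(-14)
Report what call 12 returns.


Answer: 1802-04-16

Derivation:
>> measurebox.translate(v=6/5, u_from=cm, u_to=ft)
<< 5/127
>> measurebox.translate(v=2, u_from=h, u_to=cm)
<< ToolError: incompatible units
>> measurebox.translate(v=258, u_from=F, u_to=C)
<< 1130/9
>> measurebox.translate(v=^, u_from=F, u_to=K)
<< 526703/1620
>> measurebox.translate(v=6767, u_from=yd, u_to=ft)
<< 20301
>> measurebox.translate(v=-39/2, u_from=in, u_to=mm)
<< -4953/10
>> measurebox.translate(v=^, u_from=mm, u_to=yd)
<< -13/24
>> almanac.yearhop(n=7)
<< 1803-06-16
>> measurebox.translate(v=-37/4, u_from=oz, u_to=g)
<< -1678291769/6400000
>> measurebox.translate(v=-27, u_from=m, u_to=in)
<< -135000/127
>> measurebox.translate(v=392, u_from=K, u_to=F)
<< 24593/100
>> almanac.mhop(n=-14)
<< 1802-04-16


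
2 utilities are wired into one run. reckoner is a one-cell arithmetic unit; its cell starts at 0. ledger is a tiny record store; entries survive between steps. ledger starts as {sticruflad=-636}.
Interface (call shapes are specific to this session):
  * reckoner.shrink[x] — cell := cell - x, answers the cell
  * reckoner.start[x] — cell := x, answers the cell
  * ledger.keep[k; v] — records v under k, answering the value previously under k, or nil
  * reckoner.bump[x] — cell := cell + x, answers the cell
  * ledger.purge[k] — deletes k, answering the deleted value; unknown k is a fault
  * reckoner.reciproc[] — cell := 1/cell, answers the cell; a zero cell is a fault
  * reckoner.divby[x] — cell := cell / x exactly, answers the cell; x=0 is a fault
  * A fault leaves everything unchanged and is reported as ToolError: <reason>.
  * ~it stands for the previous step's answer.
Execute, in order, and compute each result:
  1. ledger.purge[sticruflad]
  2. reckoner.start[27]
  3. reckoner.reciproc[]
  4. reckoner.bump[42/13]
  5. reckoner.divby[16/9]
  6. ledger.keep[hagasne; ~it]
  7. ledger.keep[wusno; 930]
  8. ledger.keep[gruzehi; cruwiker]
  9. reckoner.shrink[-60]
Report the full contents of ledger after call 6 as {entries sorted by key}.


Answer: {hagasne=1147/624}

Derivation:
Next I call ledger.purge with k→sticruflad, and observe -636.
Using reckoner.start with x→27, — result: 27.
I use reckoner.reciproc, → 1/27.
Calling reckoner.bump with x→42/13: 1147/351.
I try reckoner.divby with x→16/9, which returns 1147/624.
Using ledger.keep with k→hagasne, v→~it, → nil.
I run ledger.keep with k→wusno, v→930, yielding nil.
I call ledger.keep with k→gruzehi, v→cruwiker, and get nil.
I try reckoner.shrink with x→-60, and see 38587/624.


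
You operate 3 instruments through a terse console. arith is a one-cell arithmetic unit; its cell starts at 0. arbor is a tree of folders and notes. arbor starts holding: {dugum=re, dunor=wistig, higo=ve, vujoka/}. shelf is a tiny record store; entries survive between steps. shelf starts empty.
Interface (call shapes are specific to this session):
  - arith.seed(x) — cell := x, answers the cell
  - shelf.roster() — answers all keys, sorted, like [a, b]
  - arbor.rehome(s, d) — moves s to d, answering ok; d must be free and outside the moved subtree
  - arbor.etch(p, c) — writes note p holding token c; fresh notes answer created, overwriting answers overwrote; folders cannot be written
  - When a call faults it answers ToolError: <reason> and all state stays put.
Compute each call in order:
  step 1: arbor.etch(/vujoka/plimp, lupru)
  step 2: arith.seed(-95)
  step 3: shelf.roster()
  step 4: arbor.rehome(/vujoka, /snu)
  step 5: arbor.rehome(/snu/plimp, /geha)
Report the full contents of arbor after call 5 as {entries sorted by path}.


Answer: {dugum=re, dunor=wistig, geha=lupru, higo=ve, snu/}

Derivation:
I run etch passing p: /vujoka/plimp, c: lupru, giving created.
Invoking seed passing x: -95, and observe -95.
Next I call roster, and get [].
I use rehome passing s: /vujoka, d: /snu, and get ok.
I use rehome passing s: /snu/plimp, d: /geha, → ok.


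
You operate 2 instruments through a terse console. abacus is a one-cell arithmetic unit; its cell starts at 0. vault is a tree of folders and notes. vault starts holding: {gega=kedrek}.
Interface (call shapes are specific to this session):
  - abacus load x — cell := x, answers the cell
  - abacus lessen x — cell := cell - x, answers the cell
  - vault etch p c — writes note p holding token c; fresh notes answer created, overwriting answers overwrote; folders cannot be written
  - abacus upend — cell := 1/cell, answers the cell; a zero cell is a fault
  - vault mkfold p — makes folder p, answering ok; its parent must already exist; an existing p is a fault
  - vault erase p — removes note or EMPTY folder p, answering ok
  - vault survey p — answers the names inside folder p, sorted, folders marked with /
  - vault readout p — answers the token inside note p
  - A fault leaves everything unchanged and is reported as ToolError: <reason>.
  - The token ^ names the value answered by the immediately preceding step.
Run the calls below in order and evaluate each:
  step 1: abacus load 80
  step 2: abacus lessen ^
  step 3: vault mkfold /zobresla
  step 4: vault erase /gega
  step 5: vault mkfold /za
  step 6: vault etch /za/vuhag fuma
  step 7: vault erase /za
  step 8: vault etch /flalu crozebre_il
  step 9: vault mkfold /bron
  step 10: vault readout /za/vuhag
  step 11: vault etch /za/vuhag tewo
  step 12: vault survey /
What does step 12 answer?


-- 1. abacus load(80) ~> 80
-- 2. abacus lessen(^) ~> 0
-- 3. vault mkfold(/zobresla) ~> ok
-- 4. vault erase(/gega) ~> ok
-- 5. vault mkfold(/za) ~> ok
-- 6. vault etch(/za/vuhag, fuma) ~> created
-- 7. vault erase(/za) ~> ToolError: not empty
-- 8. vault etch(/flalu, crozebre_il) ~> created
-- 9. vault mkfold(/bron) ~> ok
-- 10. vault readout(/za/vuhag) ~> fuma
-- 11. vault etch(/za/vuhag, tewo) ~> overwrote
-- 12. vault survey(/) ~> [bron/, flalu, za/, zobresla/]

Answer: [bron/, flalu, za/, zobresla/]


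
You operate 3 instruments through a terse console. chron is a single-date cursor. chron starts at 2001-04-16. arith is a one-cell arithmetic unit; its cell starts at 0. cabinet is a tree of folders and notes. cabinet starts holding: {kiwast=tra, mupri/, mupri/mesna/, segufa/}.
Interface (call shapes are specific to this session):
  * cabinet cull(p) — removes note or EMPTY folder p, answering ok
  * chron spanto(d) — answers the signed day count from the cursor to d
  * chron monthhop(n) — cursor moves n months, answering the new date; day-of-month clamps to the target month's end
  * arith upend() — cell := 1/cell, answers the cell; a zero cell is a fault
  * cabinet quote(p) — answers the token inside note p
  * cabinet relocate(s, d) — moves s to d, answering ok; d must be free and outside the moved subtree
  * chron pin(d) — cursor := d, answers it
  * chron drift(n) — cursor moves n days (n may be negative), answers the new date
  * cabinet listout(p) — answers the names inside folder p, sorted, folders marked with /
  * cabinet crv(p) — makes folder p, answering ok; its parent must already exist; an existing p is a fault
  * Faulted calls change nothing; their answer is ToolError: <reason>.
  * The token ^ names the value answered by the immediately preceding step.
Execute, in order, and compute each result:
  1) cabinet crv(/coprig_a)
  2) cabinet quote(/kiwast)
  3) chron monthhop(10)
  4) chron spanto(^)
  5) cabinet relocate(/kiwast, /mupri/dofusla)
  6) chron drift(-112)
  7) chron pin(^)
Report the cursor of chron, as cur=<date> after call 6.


I call cabinet crv on p: /coprig_a, and see ok.
Next I call cabinet quote on p: /kiwast, and get tra.
I use chron monthhop on n: 10, and get 2002-02-16.
I try chron spanto on d: ^, and see 0.
Next I call cabinet relocate on s: /kiwast, d: /mupri/dofusla, — result: ok.
I try chron drift on n: -112, — result: 2001-10-27.
I invoke chron pin on d: ^, and observe 2001-10-27.

Answer: cur=2001-10-27


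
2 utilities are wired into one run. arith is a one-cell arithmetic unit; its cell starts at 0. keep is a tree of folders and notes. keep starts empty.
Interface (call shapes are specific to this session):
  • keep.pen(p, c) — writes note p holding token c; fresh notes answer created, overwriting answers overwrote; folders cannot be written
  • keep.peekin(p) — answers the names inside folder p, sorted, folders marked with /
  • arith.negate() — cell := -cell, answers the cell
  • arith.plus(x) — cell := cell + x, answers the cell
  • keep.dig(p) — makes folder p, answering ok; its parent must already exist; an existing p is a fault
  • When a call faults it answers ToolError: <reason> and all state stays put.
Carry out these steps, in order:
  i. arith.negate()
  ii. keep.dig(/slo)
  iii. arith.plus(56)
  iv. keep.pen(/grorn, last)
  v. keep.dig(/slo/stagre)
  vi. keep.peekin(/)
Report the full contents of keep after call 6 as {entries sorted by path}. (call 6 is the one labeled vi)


! 1. arith.negate() == 0
! 2. keep.dig(p='/slo') == ok
! 3. arith.plus(x='56') == 56
! 4. keep.pen(p='/grorn', c='last') == created
! 5. keep.dig(p='/slo/stagre') == ok
! 6. keep.peekin(p='/') == [grorn, slo/]

Answer: {grorn=last, slo/, slo/stagre/}


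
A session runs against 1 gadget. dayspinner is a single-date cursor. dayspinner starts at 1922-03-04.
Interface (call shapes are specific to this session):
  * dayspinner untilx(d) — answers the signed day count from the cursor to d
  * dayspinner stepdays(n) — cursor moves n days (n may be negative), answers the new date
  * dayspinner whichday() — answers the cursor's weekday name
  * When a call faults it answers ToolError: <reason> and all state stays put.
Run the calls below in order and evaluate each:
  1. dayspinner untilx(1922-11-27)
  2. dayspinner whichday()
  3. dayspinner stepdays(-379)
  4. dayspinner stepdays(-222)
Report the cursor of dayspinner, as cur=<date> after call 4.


Answer: cur=1920-07-11

Derivation:
Next I call dayspinner untilx with d='1922-11-27', yielding 268.
I try dayspinner whichday(), and observe Saturday.
I call dayspinner stepdays with n='-379', and get 1921-02-18.
I invoke dayspinner stepdays with n='-222': 1920-07-11.


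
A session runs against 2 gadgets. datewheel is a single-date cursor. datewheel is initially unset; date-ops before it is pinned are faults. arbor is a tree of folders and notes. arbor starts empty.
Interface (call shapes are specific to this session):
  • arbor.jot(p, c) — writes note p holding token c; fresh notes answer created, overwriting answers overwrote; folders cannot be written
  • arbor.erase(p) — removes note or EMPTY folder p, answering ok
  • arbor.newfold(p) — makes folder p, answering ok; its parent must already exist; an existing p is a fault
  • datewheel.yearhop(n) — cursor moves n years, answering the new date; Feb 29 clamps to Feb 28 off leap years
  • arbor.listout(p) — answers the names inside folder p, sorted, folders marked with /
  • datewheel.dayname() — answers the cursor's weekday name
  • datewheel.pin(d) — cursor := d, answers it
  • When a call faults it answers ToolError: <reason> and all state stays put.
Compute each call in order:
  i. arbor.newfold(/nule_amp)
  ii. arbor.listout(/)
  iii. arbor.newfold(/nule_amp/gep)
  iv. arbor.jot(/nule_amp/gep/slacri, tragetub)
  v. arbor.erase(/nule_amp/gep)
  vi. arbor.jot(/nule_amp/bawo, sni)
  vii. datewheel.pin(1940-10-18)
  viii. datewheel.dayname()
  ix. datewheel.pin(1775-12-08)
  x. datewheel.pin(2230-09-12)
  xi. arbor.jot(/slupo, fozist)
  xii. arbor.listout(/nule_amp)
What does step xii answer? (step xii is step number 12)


==> newfold(p='/nule_amp')
<== ok
==> listout(p='/')
<== [nule_amp/]
==> newfold(p='/nule_amp/gep')
<== ok
==> jot(p='/nule_amp/gep/slacri', c='tragetub')
<== created
==> erase(p='/nule_amp/gep')
<== ToolError: not empty
==> jot(p='/nule_amp/bawo', c='sni')
<== created
==> pin(d='1940-10-18')
<== 1940-10-18
==> dayname()
<== Friday
==> pin(d='1775-12-08')
<== 1775-12-08
==> pin(d='2230-09-12')
<== 2230-09-12
==> jot(p='/slupo', c='fozist')
<== created
==> listout(p='/nule_amp')
<== [bawo, gep/]

Answer: [bawo, gep/]


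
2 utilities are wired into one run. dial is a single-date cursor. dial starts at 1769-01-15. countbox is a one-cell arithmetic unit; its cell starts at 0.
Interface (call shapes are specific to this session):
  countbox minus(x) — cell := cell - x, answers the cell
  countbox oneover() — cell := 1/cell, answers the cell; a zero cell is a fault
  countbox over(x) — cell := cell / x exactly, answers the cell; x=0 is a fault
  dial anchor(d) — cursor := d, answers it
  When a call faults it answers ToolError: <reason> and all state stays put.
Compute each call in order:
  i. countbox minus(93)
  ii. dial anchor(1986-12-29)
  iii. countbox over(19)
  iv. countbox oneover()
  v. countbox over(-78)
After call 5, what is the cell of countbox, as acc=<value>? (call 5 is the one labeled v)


Answer: acc=19/7254

Derivation:
Act: countbox minus[x→93]
Obs: -93
Act: dial anchor[d→1986-12-29]
Obs: 1986-12-29
Act: countbox over[x→19]
Obs: -93/19
Act: countbox oneover[]
Obs: -19/93
Act: countbox over[x→-78]
Obs: 19/7254


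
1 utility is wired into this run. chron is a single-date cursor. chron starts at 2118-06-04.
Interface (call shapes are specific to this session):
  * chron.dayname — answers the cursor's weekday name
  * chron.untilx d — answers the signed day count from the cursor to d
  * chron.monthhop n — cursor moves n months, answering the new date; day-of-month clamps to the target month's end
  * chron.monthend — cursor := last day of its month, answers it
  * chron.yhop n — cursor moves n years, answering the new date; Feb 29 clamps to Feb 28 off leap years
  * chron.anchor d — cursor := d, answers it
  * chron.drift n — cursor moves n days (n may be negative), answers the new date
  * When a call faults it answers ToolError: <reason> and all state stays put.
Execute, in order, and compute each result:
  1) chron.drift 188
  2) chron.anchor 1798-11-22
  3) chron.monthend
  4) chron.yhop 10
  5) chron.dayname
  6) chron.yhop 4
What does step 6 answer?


Answer: 1812-11-30

Derivation:
I invoke chron.drift(n: 188), yielding 2118-12-09.
I call chron.anchor(d: 1798-11-22), — result: 1798-11-22.
I call chron.monthend, giving 1798-11-30.
I try chron.yhop(n: 10), giving 1808-11-30.
Calling chron.dayname: Wednesday.
I use chron.yhop(n: 4), — result: 1812-11-30.


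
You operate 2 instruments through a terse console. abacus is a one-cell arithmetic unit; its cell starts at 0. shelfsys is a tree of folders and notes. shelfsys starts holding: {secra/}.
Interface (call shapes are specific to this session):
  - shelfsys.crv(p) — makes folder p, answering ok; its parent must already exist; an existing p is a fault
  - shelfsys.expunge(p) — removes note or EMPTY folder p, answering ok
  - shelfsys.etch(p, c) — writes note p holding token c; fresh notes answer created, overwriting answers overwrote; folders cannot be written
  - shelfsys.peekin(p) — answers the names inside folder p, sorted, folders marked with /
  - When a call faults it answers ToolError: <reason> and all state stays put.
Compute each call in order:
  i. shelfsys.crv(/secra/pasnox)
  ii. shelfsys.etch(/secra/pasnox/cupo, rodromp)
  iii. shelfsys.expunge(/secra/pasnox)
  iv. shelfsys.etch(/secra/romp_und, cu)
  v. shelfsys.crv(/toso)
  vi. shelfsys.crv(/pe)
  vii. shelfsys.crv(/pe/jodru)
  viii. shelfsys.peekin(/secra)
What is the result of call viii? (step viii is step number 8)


Answer: [pasnox/, romp_und]

Derivation:
·→ shelfsys.crv(p='/secra/pasnox')
·← ok
·→ shelfsys.etch(p='/secra/pasnox/cupo', c='rodromp')
·← created
·→ shelfsys.expunge(p='/secra/pasnox')
·← ToolError: not empty
·→ shelfsys.etch(p='/secra/romp_und', c='cu')
·← created
·→ shelfsys.crv(p='/toso')
·← ok
·→ shelfsys.crv(p='/pe')
·← ok
·→ shelfsys.crv(p='/pe/jodru')
·← ok
·→ shelfsys.peekin(p='/secra')
·← [pasnox/, romp_und]


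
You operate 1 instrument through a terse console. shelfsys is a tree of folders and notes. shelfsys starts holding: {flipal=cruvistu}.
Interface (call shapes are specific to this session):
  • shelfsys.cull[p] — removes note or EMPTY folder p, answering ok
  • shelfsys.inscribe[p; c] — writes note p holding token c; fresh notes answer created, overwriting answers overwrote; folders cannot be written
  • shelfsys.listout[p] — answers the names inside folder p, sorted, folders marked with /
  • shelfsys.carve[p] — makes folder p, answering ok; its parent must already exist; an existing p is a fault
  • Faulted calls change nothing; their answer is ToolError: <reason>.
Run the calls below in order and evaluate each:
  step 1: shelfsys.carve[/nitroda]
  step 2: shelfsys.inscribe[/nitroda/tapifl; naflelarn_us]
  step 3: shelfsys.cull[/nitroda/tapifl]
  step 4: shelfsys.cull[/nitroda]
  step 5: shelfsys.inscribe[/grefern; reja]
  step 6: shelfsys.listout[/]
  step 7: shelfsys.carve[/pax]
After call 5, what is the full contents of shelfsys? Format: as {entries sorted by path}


Do: carve[/nitroda]
See: ok
Do: inscribe[/nitroda/tapifl; naflelarn_us]
See: created
Do: cull[/nitroda/tapifl]
See: ok
Do: cull[/nitroda]
See: ok
Do: inscribe[/grefern; reja]
See: created
Do: listout[/]
See: [flipal, grefern]
Do: carve[/pax]
See: ok

Answer: {flipal=cruvistu, grefern=reja}


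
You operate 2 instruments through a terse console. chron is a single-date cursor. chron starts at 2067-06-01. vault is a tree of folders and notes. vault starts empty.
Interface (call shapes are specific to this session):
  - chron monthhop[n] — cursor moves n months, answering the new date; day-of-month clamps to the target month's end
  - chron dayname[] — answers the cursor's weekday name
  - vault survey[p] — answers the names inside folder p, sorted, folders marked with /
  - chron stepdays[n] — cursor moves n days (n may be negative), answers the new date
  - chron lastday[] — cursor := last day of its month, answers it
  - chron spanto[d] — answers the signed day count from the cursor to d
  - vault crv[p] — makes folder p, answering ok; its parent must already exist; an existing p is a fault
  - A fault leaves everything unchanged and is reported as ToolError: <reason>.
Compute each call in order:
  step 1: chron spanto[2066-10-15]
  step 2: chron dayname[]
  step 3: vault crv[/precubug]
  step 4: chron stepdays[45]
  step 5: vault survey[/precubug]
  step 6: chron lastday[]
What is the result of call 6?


Answer: 2067-07-31

Derivation:
$ chron spanto d: 2066-10-15
= -229
$ chron dayname
= Wednesday
$ vault crv p: /precubug
= ok
$ chron stepdays n: 45
= 2067-07-16
$ vault survey p: /precubug
= []
$ chron lastday
= 2067-07-31


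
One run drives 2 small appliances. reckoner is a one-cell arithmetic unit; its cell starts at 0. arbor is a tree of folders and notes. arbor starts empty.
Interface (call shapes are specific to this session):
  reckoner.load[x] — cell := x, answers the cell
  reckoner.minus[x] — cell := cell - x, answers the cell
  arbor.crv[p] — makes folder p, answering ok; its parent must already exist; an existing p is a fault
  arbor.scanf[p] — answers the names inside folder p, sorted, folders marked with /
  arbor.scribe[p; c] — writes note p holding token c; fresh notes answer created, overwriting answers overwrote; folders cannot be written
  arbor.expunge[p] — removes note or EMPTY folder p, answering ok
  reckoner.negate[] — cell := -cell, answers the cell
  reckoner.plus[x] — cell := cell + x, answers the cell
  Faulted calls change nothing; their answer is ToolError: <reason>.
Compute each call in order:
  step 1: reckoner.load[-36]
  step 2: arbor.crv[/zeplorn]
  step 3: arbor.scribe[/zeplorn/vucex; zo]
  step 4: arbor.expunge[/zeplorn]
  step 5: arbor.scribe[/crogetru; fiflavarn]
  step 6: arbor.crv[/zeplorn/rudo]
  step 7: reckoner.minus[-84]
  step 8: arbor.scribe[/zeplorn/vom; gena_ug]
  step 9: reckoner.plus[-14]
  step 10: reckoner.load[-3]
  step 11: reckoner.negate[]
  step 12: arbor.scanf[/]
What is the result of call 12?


Answer: [crogetru, zeplorn/]

Derivation:
# reckoner.load(x='-36') => -36
# arbor.crv(p='/zeplorn') => ok
# arbor.scribe(p='/zeplorn/vucex', c='zo') => created
# arbor.expunge(p='/zeplorn') => ToolError: not empty
# arbor.scribe(p='/crogetru', c='fiflavarn') => created
# arbor.crv(p='/zeplorn/rudo') => ok
# reckoner.minus(x='-84') => 48
# arbor.scribe(p='/zeplorn/vom', c='gena_ug') => created
# reckoner.plus(x='-14') => 34
# reckoner.load(x='-3') => -3
# reckoner.negate() => 3
# arbor.scanf(p='/') => [crogetru, zeplorn/]


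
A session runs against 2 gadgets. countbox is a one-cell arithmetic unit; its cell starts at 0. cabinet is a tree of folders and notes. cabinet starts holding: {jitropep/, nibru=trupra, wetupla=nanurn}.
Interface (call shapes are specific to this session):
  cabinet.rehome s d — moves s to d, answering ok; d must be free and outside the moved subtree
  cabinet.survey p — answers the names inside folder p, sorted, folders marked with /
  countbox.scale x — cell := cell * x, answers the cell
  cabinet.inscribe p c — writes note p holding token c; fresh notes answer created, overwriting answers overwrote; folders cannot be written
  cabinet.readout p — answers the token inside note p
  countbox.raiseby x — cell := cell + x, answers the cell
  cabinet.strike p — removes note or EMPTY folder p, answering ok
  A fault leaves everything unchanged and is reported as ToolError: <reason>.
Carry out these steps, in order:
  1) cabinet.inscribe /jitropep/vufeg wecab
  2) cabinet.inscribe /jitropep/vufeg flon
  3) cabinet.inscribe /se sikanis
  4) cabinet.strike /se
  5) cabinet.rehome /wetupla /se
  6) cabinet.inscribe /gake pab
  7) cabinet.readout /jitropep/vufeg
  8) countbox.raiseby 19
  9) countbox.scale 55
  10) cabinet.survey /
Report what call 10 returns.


Answer: [gake, jitropep/, nibru, se]

Derivation:
% 1. cabinet.inscribe(p=/jitropep/vufeg, c=wecab) => created
% 2. cabinet.inscribe(p=/jitropep/vufeg, c=flon) => overwrote
% 3. cabinet.inscribe(p=/se, c=sikanis) => created
% 4. cabinet.strike(p=/se) => ok
% 5. cabinet.rehome(s=/wetupla, d=/se) => ok
% 6. cabinet.inscribe(p=/gake, c=pab) => created
% 7. cabinet.readout(p=/jitropep/vufeg) => flon
% 8. countbox.raiseby(x=19) => 19
% 9. countbox.scale(x=55) => 1045
% 10. cabinet.survey(p=/) => [gake, jitropep/, nibru, se]


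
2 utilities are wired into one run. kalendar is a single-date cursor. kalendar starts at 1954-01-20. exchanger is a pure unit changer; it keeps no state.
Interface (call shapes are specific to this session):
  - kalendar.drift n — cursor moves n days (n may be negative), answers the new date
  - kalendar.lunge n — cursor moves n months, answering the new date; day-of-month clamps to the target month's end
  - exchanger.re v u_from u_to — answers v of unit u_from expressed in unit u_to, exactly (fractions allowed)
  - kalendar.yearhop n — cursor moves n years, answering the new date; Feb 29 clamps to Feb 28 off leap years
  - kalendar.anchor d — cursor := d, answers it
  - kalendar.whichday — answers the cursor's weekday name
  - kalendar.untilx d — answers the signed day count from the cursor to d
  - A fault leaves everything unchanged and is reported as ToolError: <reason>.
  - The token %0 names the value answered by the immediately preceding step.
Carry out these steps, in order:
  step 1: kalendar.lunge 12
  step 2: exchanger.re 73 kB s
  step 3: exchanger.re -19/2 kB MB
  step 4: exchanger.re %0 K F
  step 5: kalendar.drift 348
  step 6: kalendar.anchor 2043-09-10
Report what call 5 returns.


·→ kalendar.lunge(n='12')
·← 1955-01-20
·→ exchanger.re(v='73', u_from='kB', u_to='s')
·← ToolError: incompatible units
·→ exchanger.re(v='-19/2', u_from='kB', u_to='MB')
·← -19/2000
·→ exchanger.re(v='%0', u_from='K', u_to='F')
·← -4596871/10000
·→ kalendar.drift(n='348')
·← 1956-01-03
·→ kalendar.anchor(d='2043-09-10')
·← 2043-09-10

Answer: 1956-01-03


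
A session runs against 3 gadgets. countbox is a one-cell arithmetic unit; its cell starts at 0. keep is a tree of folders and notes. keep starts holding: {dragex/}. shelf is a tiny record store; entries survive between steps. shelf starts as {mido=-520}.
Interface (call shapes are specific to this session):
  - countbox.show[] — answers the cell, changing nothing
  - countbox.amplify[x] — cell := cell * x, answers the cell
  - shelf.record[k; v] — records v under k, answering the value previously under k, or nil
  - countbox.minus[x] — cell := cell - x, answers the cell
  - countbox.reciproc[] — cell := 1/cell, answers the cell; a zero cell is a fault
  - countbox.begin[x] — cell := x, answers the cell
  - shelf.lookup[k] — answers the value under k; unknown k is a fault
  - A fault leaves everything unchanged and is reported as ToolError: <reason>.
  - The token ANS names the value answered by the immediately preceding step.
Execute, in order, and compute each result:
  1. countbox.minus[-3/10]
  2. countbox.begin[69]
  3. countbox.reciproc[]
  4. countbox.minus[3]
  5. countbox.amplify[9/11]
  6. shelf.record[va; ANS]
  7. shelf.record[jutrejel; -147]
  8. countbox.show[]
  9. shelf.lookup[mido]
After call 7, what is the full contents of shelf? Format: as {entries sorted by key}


Act: countbox.minus[x→-3/10]
Obs: 3/10
Act: countbox.begin[x→69]
Obs: 69
Act: countbox.reciproc[]
Obs: 1/69
Act: countbox.minus[x→3]
Obs: -206/69
Act: countbox.amplify[x→9/11]
Obs: -618/253
Act: shelf.record[k→va; v→ANS]
Obs: nil
Act: shelf.record[k→jutrejel; v→-147]
Obs: nil
Act: countbox.show[]
Obs: -618/253
Act: shelf.lookup[k→mido]
Obs: -520

Answer: {jutrejel=-147, mido=-520, va=-618/253}
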